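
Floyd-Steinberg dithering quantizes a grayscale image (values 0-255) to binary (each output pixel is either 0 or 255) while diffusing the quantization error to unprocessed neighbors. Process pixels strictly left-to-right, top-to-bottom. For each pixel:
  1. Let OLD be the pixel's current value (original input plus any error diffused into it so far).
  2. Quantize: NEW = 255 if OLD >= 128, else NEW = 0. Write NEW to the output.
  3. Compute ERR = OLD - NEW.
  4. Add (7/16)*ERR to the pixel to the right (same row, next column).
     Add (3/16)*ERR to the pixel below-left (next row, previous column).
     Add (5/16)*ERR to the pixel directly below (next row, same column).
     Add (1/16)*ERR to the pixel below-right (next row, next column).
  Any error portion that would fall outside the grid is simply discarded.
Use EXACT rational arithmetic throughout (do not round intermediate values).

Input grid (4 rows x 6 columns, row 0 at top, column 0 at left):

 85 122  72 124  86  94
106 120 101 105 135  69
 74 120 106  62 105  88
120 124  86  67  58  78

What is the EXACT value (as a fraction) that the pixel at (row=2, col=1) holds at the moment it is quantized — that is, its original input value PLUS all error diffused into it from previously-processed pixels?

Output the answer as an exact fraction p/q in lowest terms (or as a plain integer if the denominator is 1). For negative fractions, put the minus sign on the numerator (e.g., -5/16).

Answer: 148003927/1048576

Derivation:
(0,0): OLD=85 → NEW=0, ERR=85
(0,1): OLD=2547/16 → NEW=255, ERR=-1533/16
(0,2): OLD=7701/256 → NEW=0, ERR=7701/256
(0,3): OLD=561811/4096 → NEW=255, ERR=-482669/4096
(0,4): OLD=2257413/65536 → NEW=0, ERR=2257413/65536
(0,5): OLD=114368035/1048576 → NEW=0, ERR=114368035/1048576
(1,0): OLD=29337/256 → NEW=0, ERR=29337/256
(1,1): OLD=309551/2048 → NEW=255, ERR=-212689/2048
(1,2): OLD=2417115/65536 → NEW=0, ERR=2417115/65536
(1,3): OLD=24287615/262144 → NEW=0, ERR=24287615/262144
(1,4): OLD=3345111261/16777216 → NEW=255, ERR=-933078819/16777216
(1,5): OLD=21717835259/268435456 → NEW=0, ERR=21717835259/268435456
(2,0): OLD=2960245/32768 → NEW=0, ERR=2960245/32768
(2,1): OLD=148003927/1048576 → NEW=255, ERR=-119382953/1048576
Target (2,1): original=120, with diffused error = 148003927/1048576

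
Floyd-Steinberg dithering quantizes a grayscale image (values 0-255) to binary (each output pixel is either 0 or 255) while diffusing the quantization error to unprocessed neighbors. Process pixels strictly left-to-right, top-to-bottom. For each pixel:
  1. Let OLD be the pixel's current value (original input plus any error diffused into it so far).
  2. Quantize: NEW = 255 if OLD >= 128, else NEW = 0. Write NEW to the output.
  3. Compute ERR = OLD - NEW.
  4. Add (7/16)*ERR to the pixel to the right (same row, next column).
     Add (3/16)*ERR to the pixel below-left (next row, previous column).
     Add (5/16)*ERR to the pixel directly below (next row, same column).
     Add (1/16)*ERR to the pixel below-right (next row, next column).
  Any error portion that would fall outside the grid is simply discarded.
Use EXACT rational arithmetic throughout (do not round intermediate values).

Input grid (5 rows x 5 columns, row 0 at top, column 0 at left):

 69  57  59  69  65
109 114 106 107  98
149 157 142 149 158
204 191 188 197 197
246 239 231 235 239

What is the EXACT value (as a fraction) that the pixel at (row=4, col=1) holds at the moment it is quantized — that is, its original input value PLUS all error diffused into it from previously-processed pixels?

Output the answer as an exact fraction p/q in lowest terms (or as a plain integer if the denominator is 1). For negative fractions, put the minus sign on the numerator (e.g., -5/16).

Answer: 11958750313211/68719476736

Derivation:
(0,0): OLD=69 → NEW=0, ERR=69
(0,1): OLD=1395/16 → NEW=0, ERR=1395/16
(0,2): OLD=24869/256 → NEW=0, ERR=24869/256
(0,3): OLD=456707/4096 → NEW=0, ERR=456707/4096
(0,4): OLD=7456789/65536 → NEW=0, ERR=7456789/65536
(1,0): OLD=37609/256 → NEW=255, ERR=-27671/256
(1,1): OLD=238559/2048 → NEW=0, ERR=238559/2048
(1,2): OLD=14003403/65536 → NEW=255, ERR=-2708277/65536
(1,3): OLD=39628271/262144 → NEW=255, ERR=-27218449/262144
(1,4): OLD=398877677/4194304 → NEW=0, ERR=398877677/4194304
(2,0): OLD=4491269/32768 → NEW=255, ERR=-3864571/32768
(2,1): OLD=133483271/1048576 → NEW=0, ERR=133483271/1048576
(2,2): OLD=2895606229/16777216 → NEW=255, ERR=-1382583851/16777216
(2,3): OLD=25702105519/268435456 → NEW=0, ERR=25702105519/268435456
(2,4): OLD=958288736265/4294967296 → NEW=255, ERR=-136927924215/4294967296
(3,0): OLD=3204670517/16777216 → NEW=255, ERR=-1073519563/16777216
(3,1): OLD=24154392465/134217728 → NEW=255, ERR=-10071128175/134217728
(3,2): OLD=667129383051/4294967296 → NEW=255, ERR=-428087277429/4294967296
(3,3): OLD=1479071147251/8589934592 → NEW=255, ERR=-711362173709/8589934592
(3,4): OLD=21549126752479/137438953472 → NEW=255, ERR=-13497806382881/137438953472
(4,0): OLD=455126810363/2147483648 → NEW=255, ERR=-92481519877/2147483648
(4,1): OLD=11958750313211/68719476736 → NEW=255, ERR=-5564716254469/68719476736
Target (4,1): original=239, with diffused error = 11958750313211/68719476736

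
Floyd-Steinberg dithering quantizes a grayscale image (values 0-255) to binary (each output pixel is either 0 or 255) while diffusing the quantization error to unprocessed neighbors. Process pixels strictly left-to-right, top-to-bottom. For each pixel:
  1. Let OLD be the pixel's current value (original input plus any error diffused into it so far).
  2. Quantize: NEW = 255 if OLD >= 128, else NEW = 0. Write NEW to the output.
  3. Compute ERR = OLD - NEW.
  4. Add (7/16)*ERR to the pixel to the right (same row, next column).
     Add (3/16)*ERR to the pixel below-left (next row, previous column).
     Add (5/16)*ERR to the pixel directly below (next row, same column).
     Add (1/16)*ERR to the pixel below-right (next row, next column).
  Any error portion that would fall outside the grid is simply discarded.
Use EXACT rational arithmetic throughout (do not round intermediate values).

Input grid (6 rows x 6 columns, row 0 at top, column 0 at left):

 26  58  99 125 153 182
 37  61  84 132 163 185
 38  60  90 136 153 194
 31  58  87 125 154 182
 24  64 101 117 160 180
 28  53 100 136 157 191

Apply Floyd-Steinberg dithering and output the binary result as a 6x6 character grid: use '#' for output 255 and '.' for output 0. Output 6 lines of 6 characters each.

(0,0): OLD=26 → NEW=0, ERR=26
(0,1): OLD=555/8 → NEW=0, ERR=555/8
(0,2): OLD=16557/128 → NEW=255, ERR=-16083/128
(0,3): OLD=143419/2048 → NEW=0, ERR=143419/2048
(0,4): OLD=6017437/32768 → NEW=255, ERR=-2338403/32768
(0,5): OLD=79051595/524288 → NEW=255, ERR=-54641845/524288
(1,0): OLD=7441/128 → NEW=0, ERR=7441/128
(1,1): OLD=88247/1024 → NEW=0, ERR=88247/1024
(1,2): OLD=3273667/32768 → NEW=0, ERR=3273667/32768
(1,3): OLD=23115687/131072 → NEW=255, ERR=-10307673/131072
(1,4): OLD=764445749/8388608 → NEW=0, ERR=764445749/8388608
(1,5): OLD=25211421155/134217728 → NEW=255, ERR=-9014099485/134217728
(2,0): OLD=1184973/16384 → NEW=0, ERR=1184973/16384
(2,1): OLD=73892319/524288 → NEW=255, ERR=-59801121/524288
(2,2): OLD=519750621/8388608 → NEW=0, ERR=519750621/8388608
(2,3): OLD=10862402997/67108864 → NEW=255, ERR=-6250357323/67108864
(2,4): OLD=264618299935/2147483648 → NEW=0, ERR=264618299935/2147483648
(2,5): OLD=7992687495881/34359738368 → NEW=255, ERR=-769045787959/34359738368
(3,0): OLD=270239165/8388608 → NEW=0, ERR=270239165/8388608
(3,1): OLD=3529085369/67108864 → NEW=0, ERR=3529085369/67108864
(3,2): OLD=56251772827/536870912 → NEW=0, ERR=56251772827/536870912
(3,3): OLD=5796870822257/34359738368 → NEW=255, ERR=-2964862461583/34359738368
(3,4): OLD=39785250894609/274877906944 → NEW=255, ERR=-30308615376111/274877906944
(3,5): OLD=591393468261471/4398046511104 → NEW=255, ERR=-530108392070049/4398046511104
(4,0): OLD=47166626483/1073741824 → NEW=0, ERR=47166626483/1073741824
(4,1): OLD=2084106092759/17179869184 → NEW=0, ERR=2084106092759/17179869184
(4,2): OLD=95615694130133/549755813888 → NEW=255, ERR=-44572038411307/549755813888
(4,3): OLD=355699740910729/8796093022208 → NEW=0, ERR=355699740910729/8796093022208
(4,4): OLD=16218862720464281/140737488355328 → NEW=0, ERR=16218862720464281/140737488355328
(4,5): OLD=418520651702817935/2251799813685248 → NEW=255, ERR=-155688300786920305/2251799813685248
(5,0): OLD=17722229791349/274877906944 → NEW=0, ERR=17722229791349/274877906944
(5,1): OLD=938194319622725/8796093022208 → NEW=0, ERR=938194319622725/8796093022208
(5,2): OLD=9604753771106055/70368744177664 → NEW=255, ERR=-8339275994198265/70368744177664
(5,3): OLD=255197036343374589/2251799813685248 → NEW=0, ERR=255197036343374589/2251799813685248
(5,4): OLD=1045550454416311661/4503599627370496 → NEW=255, ERR=-102867450563164819/4503599627370496
(5,5): OLD=12005048906487735985/72057594037927936 → NEW=255, ERR=-6369637573183887695/72057594037927936
Row 0: ..#.##
Row 1: ...#.#
Row 2: .#.#.#
Row 3: ...###
Row 4: ..#..#
Row 5: ..#.##

Answer: ..#.##
...#.#
.#.#.#
...###
..#..#
..#.##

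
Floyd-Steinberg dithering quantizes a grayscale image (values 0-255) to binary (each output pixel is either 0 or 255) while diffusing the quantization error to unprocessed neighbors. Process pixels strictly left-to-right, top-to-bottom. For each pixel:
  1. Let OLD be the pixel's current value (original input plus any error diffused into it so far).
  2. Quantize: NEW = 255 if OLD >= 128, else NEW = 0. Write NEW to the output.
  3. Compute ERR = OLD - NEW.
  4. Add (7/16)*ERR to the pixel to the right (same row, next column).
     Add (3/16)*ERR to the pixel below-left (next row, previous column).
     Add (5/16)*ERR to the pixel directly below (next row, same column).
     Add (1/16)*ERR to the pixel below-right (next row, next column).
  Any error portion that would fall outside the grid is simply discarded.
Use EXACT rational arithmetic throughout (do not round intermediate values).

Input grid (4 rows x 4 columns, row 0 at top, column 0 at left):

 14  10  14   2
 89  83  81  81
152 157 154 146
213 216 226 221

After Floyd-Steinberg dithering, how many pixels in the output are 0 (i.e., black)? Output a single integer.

(0,0): OLD=14 → NEW=0, ERR=14
(0,1): OLD=129/8 → NEW=0, ERR=129/8
(0,2): OLD=2695/128 → NEW=0, ERR=2695/128
(0,3): OLD=22961/2048 → NEW=0, ERR=22961/2048
(1,0): OLD=12339/128 → NEW=0, ERR=12339/128
(1,1): OLD=138277/1024 → NEW=255, ERR=-122843/1024
(1,2): OLD=1251913/32768 → NEW=0, ERR=1251913/32768
(1,3): OLD=53757519/524288 → NEW=0, ERR=53757519/524288
(2,0): OLD=2615399/16384 → NEW=255, ERR=-1562521/16384
(2,1): OLD=47697565/524288 → NEW=0, ERR=47697565/524288
(2,2): OLD=228032321/1048576 → NEW=255, ERR=-39354559/1048576
(2,3): OLD=2751628029/16777216 → NEW=255, ERR=-1526562051/16777216
(3,0): OLD=1679862839/8388608 → NEW=255, ERR=-459232201/8388608
(3,1): OLD=27847688873/134217728 → NEW=255, ERR=-6377831767/134217728
(3,2): OLD=391072651735/2147483648 → NEW=255, ERR=-156535678505/2147483648
(3,3): OLD=5440154580321/34359738368 → NEW=255, ERR=-3321578703519/34359738368
Output grid:
  Row 0: ....  (4 black, running=4)
  Row 1: .#..  (3 black, running=7)
  Row 2: #.##  (1 black, running=8)
  Row 3: ####  (0 black, running=8)

Answer: 8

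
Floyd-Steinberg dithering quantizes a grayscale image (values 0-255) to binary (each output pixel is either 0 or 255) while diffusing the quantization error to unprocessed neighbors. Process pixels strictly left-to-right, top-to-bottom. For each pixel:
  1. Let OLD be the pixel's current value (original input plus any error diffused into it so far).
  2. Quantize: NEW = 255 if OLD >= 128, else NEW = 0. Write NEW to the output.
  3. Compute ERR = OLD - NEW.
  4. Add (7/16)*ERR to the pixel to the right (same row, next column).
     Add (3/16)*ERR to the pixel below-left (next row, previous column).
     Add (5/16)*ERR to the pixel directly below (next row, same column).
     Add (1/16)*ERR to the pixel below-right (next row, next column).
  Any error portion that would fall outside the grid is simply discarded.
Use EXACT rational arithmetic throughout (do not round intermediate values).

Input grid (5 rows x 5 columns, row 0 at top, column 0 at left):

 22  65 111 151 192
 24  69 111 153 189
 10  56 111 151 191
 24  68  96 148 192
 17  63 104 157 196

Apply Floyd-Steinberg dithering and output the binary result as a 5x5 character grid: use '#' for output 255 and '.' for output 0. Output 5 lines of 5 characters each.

Answer: ..#.#
..#.#
..###
....#
.#.##

Derivation:
(0,0): OLD=22 → NEW=0, ERR=22
(0,1): OLD=597/8 → NEW=0, ERR=597/8
(0,2): OLD=18387/128 → NEW=255, ERR=-14253/128
(0,3): OLD=209477/2048 → NEW=0, ERR=209477/2048
(0,4): OLD=7757795/32768 → NEW=255, ERR=-598045/32768
(1,0): OLD=5743/128 → NEW=0, ERR=5743/128
(1,1): OLD=94665/1024 → NEW=0, ERR=94665/1024
(1,2): OLD=4603581/32768 → NEW=255, ERR=-3752259/32768
(1,3): OLD=16316377/131072 → NEW=0, ERR=16316377/131072
(1,4): OLD=512021995/2097152 → NEW=255, ERR=-22751765/2097152
(2,0): OLD=677555/16384 → NEW=0, ERR=677555/16384
(2,1): OLD=44205729/524288 → NEW=0, ERR=44205729/524288
(2,2): OLD=1184659875/8388608 → NEW=255, ERR=-954435165/8388608
(2,3): OLD=17573471929/134217728 → NEW=255, ERR=-16652048711/134217728
(2,4): OLD=303032441039/2147483648 → NEW=255, ERR=-244575889201/2147483648
(3,0): OLD=442352579/8388608 → NEW=0, ERR=442352579/8388608
(3,1): OLD=6621667271/67108864 → NEW=0, ERR=6621667271/67108864
(3,2): OLD=183867479293/2147483648 → NEW=0, ERR=183867479293/2147483648
(3,3): OLD=507760833349/4294967296 → NEW=0, ERR=507760833349/4294967296
(3,4): OLD=13769840915993/68719476736 → NEW=255, ERR=-3753625651687/68719476736
(4,0): OLD=55812715981/1073741824 → NEW=0, ERR=55812715981/1073741824
(4,1): OLD=4670353002381/34359738368 → NEW=255, ERR=-4091380281459/34359738368
(4,2): OLD=58820894660707/549755813888 → NEW=0, ERR=58820894660707/549755813888
(4,3): OLD=2074682859513485/8796093022208 → NEW=255, ERR=-168320861149555/8796093022208
(4,4): OLD=25043875459216475/140737488355328 → NEW=255, ERR=-10844184071392165/140737488355328
Row 0: ..#.#
Row 1: ..#.#
Row 2: ..###
Row 3: ....#
Row 4: .#.##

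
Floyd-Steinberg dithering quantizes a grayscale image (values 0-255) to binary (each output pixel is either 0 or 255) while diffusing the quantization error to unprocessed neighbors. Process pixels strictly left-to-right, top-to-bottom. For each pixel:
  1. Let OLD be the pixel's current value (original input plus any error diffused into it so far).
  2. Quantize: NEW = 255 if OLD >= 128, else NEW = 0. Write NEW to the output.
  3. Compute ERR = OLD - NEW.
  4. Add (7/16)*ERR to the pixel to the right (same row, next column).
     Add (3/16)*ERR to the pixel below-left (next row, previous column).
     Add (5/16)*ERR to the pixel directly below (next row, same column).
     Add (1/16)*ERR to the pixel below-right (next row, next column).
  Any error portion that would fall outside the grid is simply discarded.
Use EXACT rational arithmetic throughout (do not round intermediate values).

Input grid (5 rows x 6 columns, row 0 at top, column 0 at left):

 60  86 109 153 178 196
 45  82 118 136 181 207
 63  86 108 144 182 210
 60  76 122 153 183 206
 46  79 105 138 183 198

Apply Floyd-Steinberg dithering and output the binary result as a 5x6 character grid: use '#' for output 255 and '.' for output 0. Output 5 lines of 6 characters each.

(0,0): OLD=60 → NEW=0, ERR=60
(0,1): OLD=449/4 → NEW=0, ERR=449/4
(0,2): OLD=10119/64 → NEW=255, ERR=-6201/64
(0,3): OLD=113265/1024 → NEW=0, ERR=113265/1024
(0,4): OLD=3709207/16384 → NEW=255, ERR=-468713/16384
(0,5): OLD=48099233/262144 → NEW=255, ERR=-18747487/262144
(1,0): OLD=5427/64 → NEW=0, ERR=5427/64
(1,1): OLD=71557/512 → NEW=255, ERR=-59003/512
(1,2): OLD=1065929/16384 → NEW=0, ERR=1065929/16384
(1,3): OLD=12295173/65536 → NEW=255, ERR=-4416507/65536
(1,4): OLD=570763167/4194304 → NEW=255, ERR=-498784353/4194304
(1,5): OLD=8780254889/67108864 → NEW=255, ERR=-8332505431/67108864
(2,0): OLD=556167/8192 → NEW=0, ERR=556167/8192
(2,1): OLD=25477341/262144 → NEW=0, ERR=25477341/262144
(2,2): OLD=633392919/4194304 → NEW=255, ERR=-436154601/4194304
(2,3): OLD=1986918367/33554432 → NEW=0, ERR=1986918367/33554432
(2,4): OLD=153815101405/1073741824 → NEW=255, ERR=-119989063715/1073741824
(2,5): OLD=1973559853787/17179869184 → NEW=0, ERR=1973559853787/17179869184
(3,0): OLD=417076983/4194304 → NEW=0, ERR=417076983/4194304
(3,1): OLD=4517146763/33554432 → NEW=255, ERR=-4039233397/33554432
(3,2): OLD=14499644097/268435456 → NEW=0, ERR=14499644097/268435456
(3,3): OLD=2880794189587/17179869184 → NEW=255, ERR=-1500072452333/17179869184
(3,4): OLD=18570503236243/137438953472 → NEW=255, ERR=-16476429899117/137438953472
(3,5): OLD=401247575345853/2199023255552 → NEW=255, ERR=-159503354819907/2199023255552
(4,0): OLD=29261441081/536870912 → NEW=0, ERR=29261441081/536870912
(4,1): OLD=700679966981/8589934592 → NEW=0, ERR=700679966981/8589934592
(4,2): OLD=36743281021631/274877906944 → NEW=255, ERR=-33350585249089/274877906944
(4,3): OLD=169459581762715/4398046511104 → NEW=0, ERR=169459581762715/4398046511104
(4,4): OLD=10086429796276107/70368744177664 → NEW=255, ERR=-7857599969028213/70368744177664
(4,5): OLD=133968512892109037/1125899906842624 → NEW=0, ERR=133968512892109037/1125899906842624
Row 0: ..#.##
Row 1: .#.###
Row 2: ..#.#.
Row 3: .#.###
Row 4: ..#.#.

Answer: ..#.##
.#.###
..#.#.
.#.###
..#.#.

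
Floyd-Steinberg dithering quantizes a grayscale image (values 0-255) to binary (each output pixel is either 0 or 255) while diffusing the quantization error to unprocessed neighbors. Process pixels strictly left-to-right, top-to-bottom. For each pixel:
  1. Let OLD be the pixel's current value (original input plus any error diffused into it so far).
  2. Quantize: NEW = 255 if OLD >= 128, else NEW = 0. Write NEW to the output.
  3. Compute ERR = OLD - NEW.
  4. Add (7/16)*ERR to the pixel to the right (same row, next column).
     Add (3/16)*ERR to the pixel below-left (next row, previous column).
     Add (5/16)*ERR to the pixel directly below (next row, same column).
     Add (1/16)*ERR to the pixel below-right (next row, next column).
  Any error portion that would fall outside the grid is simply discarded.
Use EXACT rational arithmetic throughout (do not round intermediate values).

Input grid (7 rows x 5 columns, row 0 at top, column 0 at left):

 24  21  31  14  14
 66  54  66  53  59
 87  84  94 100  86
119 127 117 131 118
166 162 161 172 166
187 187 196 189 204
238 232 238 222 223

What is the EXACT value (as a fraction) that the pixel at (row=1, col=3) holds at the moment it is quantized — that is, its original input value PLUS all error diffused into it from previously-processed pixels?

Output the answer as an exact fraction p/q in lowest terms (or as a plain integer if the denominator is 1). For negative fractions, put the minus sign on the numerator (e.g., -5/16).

(0,0): OLD=24 → NEW=0, ERR=24
(0,1): OLD=63/2 → NEW=0, ERR=63/2
(0,2): OLD=1433/32 → NEW=0, ERR=1433/32
(0,3): OLD=17199/512 → NEW=0, ERR=17199/512
(0,4): OLD=235081/8192 → NEW=0, ERR=235081/8192
(1,0): OLD=2541/32 → NEW=0, ERR=2541/32
(1,1): OLD=27771/256 → NEW=0, ERR=27771/256
(1,2): OLD=1111831/8192 → NEW=255, ERR=-977129/8192
(1,3): OLD=638731/32768 → NEW=0, ERR=638731/32768
Target (1,3): original=53, with diffused error = 638731/32768

Answer: 638731/32768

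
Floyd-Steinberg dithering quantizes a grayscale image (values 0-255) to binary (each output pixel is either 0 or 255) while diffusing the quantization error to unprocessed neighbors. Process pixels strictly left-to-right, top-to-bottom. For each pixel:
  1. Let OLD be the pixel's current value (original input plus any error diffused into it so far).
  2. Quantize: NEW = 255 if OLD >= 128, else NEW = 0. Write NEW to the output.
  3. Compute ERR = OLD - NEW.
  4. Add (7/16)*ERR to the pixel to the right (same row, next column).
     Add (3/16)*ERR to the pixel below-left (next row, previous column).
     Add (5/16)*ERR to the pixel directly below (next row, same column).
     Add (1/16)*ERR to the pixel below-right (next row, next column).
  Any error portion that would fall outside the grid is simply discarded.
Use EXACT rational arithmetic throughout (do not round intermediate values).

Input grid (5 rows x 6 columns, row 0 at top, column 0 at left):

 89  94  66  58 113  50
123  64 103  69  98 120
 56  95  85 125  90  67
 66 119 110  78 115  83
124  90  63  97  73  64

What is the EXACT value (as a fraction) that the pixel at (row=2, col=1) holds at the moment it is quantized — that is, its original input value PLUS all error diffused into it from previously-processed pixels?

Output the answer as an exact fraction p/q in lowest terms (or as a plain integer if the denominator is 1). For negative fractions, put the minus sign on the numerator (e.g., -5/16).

(0,0): OLD=89 → NEW=0, ERR=89
(0,1): OLD=2127/16 → NEW=255, ERR=-1953/16
(0,2): OLD=3225/256 → NEW=0, ERR=3225/256
(0,3): OLD=260143/4096 → NEW=0, ERR=260143/4096
(0,4): OLD=9226569/65536 → NEW=255, ERR=-7485111/65536
(0,5): OLD=33023/1048576 → NEW=0, ERR=33023/1048576
(1,0): OLD=32749/256 → NEW=0, ERR=32749/256
(1,1): OLD=183803/2048 → NEW=0, ERR=183803/2048
(1,2): OLD=9861911/65536 → NEW=255, ERR=-6849769/65536
(1,3): OLD=5896267/262144 → NEW=0, ERR=5896267/262144
(1,4): OLD=1277149441/16777216 → NEW=0, ERR=1277149441/16777216
(1,5): OLD=39238754231/268435456 → NEW=255, ERR=-29212287049/268435456
(2,0): OLD=3696377/32768 → NEW=0, ERR=3696377/32768
(2,1): OLD=168606915/1048576 → NEW=255, ERR=-98779965/1048576
Target (2,1): original=95, with diffused error = 168606915/1048576

Answer: 168606915/1048576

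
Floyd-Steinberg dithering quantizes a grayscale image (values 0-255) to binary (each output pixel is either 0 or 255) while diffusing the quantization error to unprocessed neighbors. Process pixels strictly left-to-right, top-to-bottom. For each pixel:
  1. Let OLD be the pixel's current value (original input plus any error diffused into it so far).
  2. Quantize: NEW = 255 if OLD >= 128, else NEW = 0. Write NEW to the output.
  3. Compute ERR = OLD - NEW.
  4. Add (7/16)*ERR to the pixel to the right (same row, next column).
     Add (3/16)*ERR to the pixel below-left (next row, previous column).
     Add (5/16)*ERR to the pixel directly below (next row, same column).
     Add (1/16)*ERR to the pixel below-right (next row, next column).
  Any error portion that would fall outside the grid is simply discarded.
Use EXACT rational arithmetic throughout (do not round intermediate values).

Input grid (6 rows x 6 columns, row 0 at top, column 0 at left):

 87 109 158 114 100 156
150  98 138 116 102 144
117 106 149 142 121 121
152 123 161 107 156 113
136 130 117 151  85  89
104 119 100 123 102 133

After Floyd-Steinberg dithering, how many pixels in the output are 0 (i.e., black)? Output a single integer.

Answer: 18

Derivation:
(0,0): OLD=87 → NEW=0, ERR=87
(0,1): OLD=2353/16 → NEW=255, ERR=-1727/16
(0,2): OLD=28359/256 → NEW=0, ERR=28359/256
(0,3): OLD=665457/4096 → NEW=255, ERR=-379023/4096
(0,4): OLD=3900439/65536 → NEW=0, ERR=3900439/65536
(0,5): OLD=190880929/1048576 → NEW=255, ERR=-76505951/1048576
(1,0): OLD=40179/256 → NEW=255, ERR=-25101/256
(1,1): OLD=97445/2048 → NEW=0, ERR=97445/2048
(1,2): OLD=11097737/65536 → NEW=255, ERR=-5613943/65536
(1,3): OLD=17744149/262144 → NEW=0, ERR=17744149/262144
(1,4): OLD=2193599583/16777216 → NEW=255, ERR=-2084590497/16777216
(1,5): OLD=18940608489/268435456 → NEW=0, ERR=18940608489/268435456
(2,0): OLD=3122151/32768 → NEW=0, ERR=3122151/32768
(2,1): OLD=147182685/1048576 → NEW=255, ERR=-120204195/1048576
(2,2): OLD=1472082007/16777216 → NEW=0, ERR=1472082007/16777216
(2,3): OLD=23204797791/134217728 → NEW=255, ERR=-11020722849/134217728
(2,4): OLD=273625517213/4294967296 → NEW=0, ERR=273625517213/4294967296
(2,5): OLD=11212028817435/68719476736 → NEW=255, ERR=-6311437750245/68719476736
(3,0): OLD=2689068407/16777216 → NEW=255, ERR=-1589121673/16777216
(3,1): OLD=9146080555/134217728 → NEW=0, ERR=9146080555/134217728
(3,2): OLD=210101202993/1073741824 → NEW=255, ERR=-63702962127/1073741824
(3,3): OLD=5003714960787/68719476736 → NEW=0, ERR=5003714960787/68719476736
(3,4): OLD=101931468343091/549755813888 → NEW=255, ERR=-38256264198349/549755813888
(3,5): OLD=508731218314525/8796093022208 → NEW=0, ERR=508731218314525/8796093022208
(4,0): OLD=255931150873/2147483648 → NEW=0, ERR=255931150873/2147483648
(4,1): OLD=6404345141445/34359738368 → NEW=255, ERR=-2357388142395/34359738368
(4,2): OLD=94948416702143/1099511627776 → NEW=0, ERR=94948416702143/1099511627776
(4,3): OLD=3426586788076635/17592186044416 → NEW=255, ERR=-1059420653249445/17592186044416
(4,4): OLD=14721764515772427/281474976710656 → NEW=0, ERR=14721764515772427/281474976710656
(4,5): OLD=565682506107150445/4503599627370496 → NEW=0, ERR=565682506107150445/4503599627370496
(5,0): OLD=70576932287007/549755813888 → NEW=255, ERR=-69610800254433/549755813888
(5,1): OLD=1157618832293647/17592186044416 → NEW=0, ERR=1157618832293647/17592186044416
(5,2): OLD=19730729072318997/140737488355328 → NEW=255, ERR=-16157330458289643/140737488355328
(5,3): OLD=311458563713626295/4503599627370496 → NEW=0, ERR=311458563713626295/4503599627370496
(5,4): OLD=1516707691276927639/9007199254740992 → NEW=255, ERR=-780128118682025321/9007199254740992
(5,5): OLD=19834344708890875843/144115188075855872 → NEW=255, ERR=-16915028250452371517/144115188075855872
Output grid:
  Row 0: .#.#.#  (3 black, running=3)
  Row 1: #.#.#.  (3 black, running=6)
  Row 2: .#.#.#  (3 black, running=9)
  Row 3: #.#.#.  (3 black, running=12)
  Row 4: .#.#..  (4 black, running=16)
  Row 5: #.#.##  (2 black, running=18)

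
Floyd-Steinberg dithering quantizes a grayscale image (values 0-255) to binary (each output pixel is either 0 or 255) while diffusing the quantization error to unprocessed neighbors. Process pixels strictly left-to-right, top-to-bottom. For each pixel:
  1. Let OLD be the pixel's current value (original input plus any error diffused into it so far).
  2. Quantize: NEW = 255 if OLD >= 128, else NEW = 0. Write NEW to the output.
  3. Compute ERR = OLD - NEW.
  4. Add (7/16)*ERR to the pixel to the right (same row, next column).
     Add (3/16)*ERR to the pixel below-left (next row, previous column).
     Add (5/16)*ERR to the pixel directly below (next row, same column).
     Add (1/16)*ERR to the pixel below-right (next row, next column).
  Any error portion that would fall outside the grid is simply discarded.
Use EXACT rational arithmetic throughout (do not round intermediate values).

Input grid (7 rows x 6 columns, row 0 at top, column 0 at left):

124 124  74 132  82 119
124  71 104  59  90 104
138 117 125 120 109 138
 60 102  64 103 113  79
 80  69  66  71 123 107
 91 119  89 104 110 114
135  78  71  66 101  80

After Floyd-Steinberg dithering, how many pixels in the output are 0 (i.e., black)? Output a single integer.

Answer: 26

Derivation:
(0,0): OLD=124 → NEW=0, ERR=124
(0,1): OLD=713/4 → NEW=255, ERR=-307/4
(0,2): OLD=2587/64 → NEW=0, ERR=2587/64
(0,3): OLD=153277/1024 → NEW=255, ERR=-107843/1024
(0,4): OLD=588587/16384 → NEW=0, ERR=588587/16384
(0,5): OLD=35315245/262144 → NEW=255, ERR=-31531475/262144
(1,0): OLD=9495/64 → NEW=255, ERR=-6825/64
(1,1): OLD=8033/512 → NEW=0, ERR=8033/512
(1,2): OLD=1621237/16384 → NEW=0, ERR=1621237/16384
(1,3): OLD=5153937/65536 → NEW=0, ERR=5153937/65536
(1,4): OLD=446682323/4194304 → NEW=0, ERR=446682323/4194304
(1,5): OLD=7734258389/67108864 → NEW=0, ERR=7734258389/67108864
(2,0): OLD=881595/8192 → NEW=0, ERR=881595/8192
(2,1): OLD=47414969/262144 → NEW=255, ERR=-19431751/262144
(2,2): OLD=583924843/4194304 → NEW=255, ERR=-485622677/4194304
(2,3): OLD=4029024211/33554432 → NEW=0, ERR=4029024211/33554432
(2,4): OLD=237659190265/1073741824 → NEW=255, ERR=-36144974855/1073741824
(2,5): OLD=2850898469215/17179869184 → NEW=255, ERR=-1529968172705/17179869184
(3,0): OLD=334418187/4194304 → NEW=0, ERR=334418187/4194304
(3,1): OLD=3312999983/33554432 → NEW=0, ERR=3312999983/33554432
(3,2): OLD=23862819837/268435456 → NEW=0, ERR=23862819837/268435456
(3,3): OLD=2849575025271/17179869184 → NEW=255, ERR=-1531291616649/17179869184
(3,4): OLD=7461760028823/137438953472 → NEW=0, ERR=7461760028823/137438953472
(3,5): OLD=160129873700729/2199023255552 → NEW=0, ERR=160129873700729/2199023255552
(4,0): OLD=66265400389/536870912 → NEW=0, ERR=66265400389/536870912
(4,1): OLD=1507585735169/8589934592 → NEW=255, ERR=-682847585791/8589934592
(4,2): OLD=13320559146419/274877906944 → NEW=0, ERR=13320559146419/274877906944
(4,3): OLD=352207974667423/4398046511104 → NEW=0, ERR=352207974667423/4398046511104
(4,4): OLD=12883461549478543/70368744177664 → NEW=255, ERR=-5060568215825777/70368744177664
(4,5): OLD=114488513448254345/1125899906842624 → NEW=0, ERR=114488513448254345/1125899906842624
(5,0): OLD=15759634039699/137438953472 → NEW=0, ERR=15759634039699/137438953472
(5,1): OLD=708636360089027/4398046511104 → NEW=255, ERR=-412865500242493/4398046511104
(5,2): OLD=2572705210952721/35184372088832 → NEW=0, ERR=2572705210952721/35184372088832
(5,3): OLD=169516459732370763/1125899906842624 → NEW=255, ERR=-117588016512498357/1125899906842624
(5,4): OLD=148406630631136363/2251799813685248 → NEW=0, ERR=148406630631136363/2251799813685248
(5,5): OLD=6129076226155965479/36028797018963968 → NEW=255, ERR=-3058267013679846361/36028797018963968
(6,0): OLD=10782725409609001/70368744177664 → NEW=255, ERR=-7161304355695319/70368744177664
(6,1): OLD=28166986118500213/1125899906842624 → NEW=0, ERR=28166986118500213/1125899906842624
(6,2): OLD=357341603288896109/4503599627370496 → NEW=0, ERR=357341603288896109/4503599627370496
(6,3): OLD=6125178150064315865/72057594037927936 → NEW=0, ERR=6125178150064315865/72057594037927936
(6,4): OLD=157191144777844600697/1152921504606846976 → NEW=255, ERR=-136803838896901378183/1152921504606846976
(6,5): OLD=104774126312820882095/18446744073709551616 → NEW=0, ERR=104774126312820882095/18446744073709551616
Output grid:
  Row 0: .#.#.#  (3 black, running=3)
  Row 1: #.....  (5 black, running=8)
  Row 2: .##.##  (2 black, running=10)
  Row 3: ...#..  (5 black, running=15)
  Row 4: .#..#.  (4 black, running=19)
  Row 5: .#.#.#  (3 black, running=22)
  Row 6: #...#.  (4 black, running=26)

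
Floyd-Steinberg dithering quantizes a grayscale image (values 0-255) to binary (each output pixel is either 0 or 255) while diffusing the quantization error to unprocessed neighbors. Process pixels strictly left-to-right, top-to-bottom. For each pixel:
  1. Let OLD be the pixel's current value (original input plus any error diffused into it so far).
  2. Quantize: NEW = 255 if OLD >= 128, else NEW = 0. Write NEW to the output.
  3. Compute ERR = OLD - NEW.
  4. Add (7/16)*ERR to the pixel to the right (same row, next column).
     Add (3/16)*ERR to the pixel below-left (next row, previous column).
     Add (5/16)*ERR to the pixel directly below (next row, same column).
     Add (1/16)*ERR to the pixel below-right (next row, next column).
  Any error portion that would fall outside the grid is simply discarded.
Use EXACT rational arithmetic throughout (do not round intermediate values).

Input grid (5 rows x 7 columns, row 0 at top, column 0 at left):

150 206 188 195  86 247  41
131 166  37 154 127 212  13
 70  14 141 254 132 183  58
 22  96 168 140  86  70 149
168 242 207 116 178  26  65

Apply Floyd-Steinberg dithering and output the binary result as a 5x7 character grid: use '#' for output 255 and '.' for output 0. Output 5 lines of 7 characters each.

Answer: ####.#.
.#..##.
..##.#.
..#.#.#
###.#..

Derivation:
(0,0): OLD=150 → NEW=255, ERR=-105
(0,1): OLD=2561/16 → NEW=255, ERR=-1519/16
(0,2): OLD=37495/256 → NEW=255, ERR=-27785/256
(0,3): OLD=604225/4096 → NEW=255, ERR=-440255/4096
(0,4): OLD=2554311/65536 → NEW=0, ERR=2554311/65536
(0,5): OLD=276878449/1048576 → NEW=255, ERR=9491569/1048576
(0,6): OLD=754306839/16777216 → NEW=0, ERR=754306839/16777216
(1,0): OLD=20579/256 → NEW=0, ERR=20579/256
(1,1): OLD=296117/2048 → NEW=255, ERR=-226123/2048
(1,2): OLD=-4673319/65536 → NEW=0, ERR=-4673319/65536
(1,3): OLD=23524261/262144 → NEW=0, ERR=23524261/262144
(1,4): OLD=2909500047/16777216 → NEW=255, ERR=-1368690033/16777216
(1,5): OLD=25501818047/134217728 → NEW=255, ERR=-8723702593/134217728
(1,6): OLD=-1761436335/2147483648 → NEW=0, ERR=-1761436335/2147483648
(2,0): OLD=2438551/32768 → NEW=0, ERR=2438551/32768
(2,1): OLD=3888365/1048576 → NEW=0, ERR=3888365/1048576
(2,2): OLD=2185456647/16777216 → NEW=255, ERR=-2092733433/16777216
(2,3): OLD=27879397775/134217728 → NEW=255, ERR=-6346122865/134217728
(2,4): OLD=85085347007/1073741824 → NEW=0, ERR=85085347007/1073741824
(2,5): OLD=6600654138773/34359738368 → NEW=255, ERR=-2161079145067/34359738368
(2,6): OLD=14384100419427/549755813888 → NEW=0, ERR=14384100419427/549755813888
(3,0): OLD=770932007/16777216 → NEW=0, ERR=770932007/16777216
(3,1): OLD=13223867419/134217728 → NEW=0, ERR=13223867419/134217728
(3,2): OLD=175547164801/1073741824 → NEW=255, ERR=-98257000319/1073741824
(3,3): OLD=396214717559/4294967296 → NEW=0, ERR=396214717559/4294967296
(3,4): OLD=74972834810151/549755813888 → NEW=255, ERR=-65214897731289/549755813888
(3,5): OLD=36525947378021/4398046511104 → NEW=0, ERR=36525947378021/4398046511104
(3,6): OLD=11039370400326587/70368744177664 → NEW=255, ERR=-6904659364977733/70368744177664
(4,0): OLD=431286135401/2147483648 → NEW=255, ERR=-116322194839/2147483648
(4,1): OLD=8067848009685/34359738368 → NEW=255, ERR=-693885274155/34359738368
(4,2): OLD=106115599785371/549755813888 → NEW=255, ERR=-34072132756069/549755813888
(4,3): OLD=394733501582105/4398046511104 → NEW=0, ERR=394733501582105/4398046511104
(4,4): OLD=6597738389180923/35184372088832 → NEW=255, ERR=-2374276493471237/35184372088832
(4,5): OLD=-30105882544985605/1125899906842624 → NEW=0, ERR=-30105882544985605/1125899906842624
(4,6): OLD=417172618631984461/18014398509481984 → NEW=0, ERR=417172618631984461/18014398509481984
Row 0: ####.#.
Row 1: .#..##.
Row 2: ..##.#.
Row 3: ..#.#.#
Row 4: ###.#..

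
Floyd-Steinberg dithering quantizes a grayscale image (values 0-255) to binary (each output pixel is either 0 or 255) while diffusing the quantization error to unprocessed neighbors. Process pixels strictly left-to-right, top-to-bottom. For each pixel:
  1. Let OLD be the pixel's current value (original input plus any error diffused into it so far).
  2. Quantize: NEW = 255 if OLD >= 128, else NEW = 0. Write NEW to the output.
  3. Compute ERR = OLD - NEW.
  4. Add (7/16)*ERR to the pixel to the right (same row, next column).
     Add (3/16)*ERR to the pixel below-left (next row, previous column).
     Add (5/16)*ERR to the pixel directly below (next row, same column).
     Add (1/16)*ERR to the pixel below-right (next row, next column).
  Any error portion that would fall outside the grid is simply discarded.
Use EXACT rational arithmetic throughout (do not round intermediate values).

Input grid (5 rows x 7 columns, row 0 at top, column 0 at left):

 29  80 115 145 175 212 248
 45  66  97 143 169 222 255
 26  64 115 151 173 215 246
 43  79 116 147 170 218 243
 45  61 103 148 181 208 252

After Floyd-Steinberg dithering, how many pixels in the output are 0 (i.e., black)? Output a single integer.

Answer: 15

Derivation:
(0,0): OLD=29 → NEW=0, ERR=29
(0,1): OLD=1483/16 → NEW=0, ERR=1483/16
(0,2): OLD=39821/256 → NEW=255, ERR=-25459/256
(0,3): OLD=415707/4096 → NEW=0, ERR=415707/4096
(0,4): OLD=14378749/65536 → NEW=255, ERR=-2332931/65536
(0,5): OLD=205967595/1048576 → NEW=255, ERR=-61419285/1048576
(0,6): OLD=3730814573/16777216 → NEW=255, ERR=-547375507/16777216
(1,0): OLD=18289/256 → NEW=0, ERR=18289/256
(1,1): OLD=224023/2048 → NEW=0, ERR=224023/2048
(1,2): OLD=9083363/65536 → NEW=255, ERR=-7628317/65536
(1,3): OLD=29072103/262144 → NEW=0, ERR=29072103/262144
(1,4): OLD=3384897045/16777216 → NEW=255, ERR=-893293035/16777216
(1,5): OLD=23093360165/134217728 → NEW=255, ERR=-11132160475/134217728
(1,6): OLD=439926518155/2147483648 → NEW=255, ERR=-107681812085/2147483648
(2,0): OLD=2255597/32768 → NEW=0, ERR=2255597/32768
(2,1): OLD=116327935/1048576 → NEW=0, ERR=116327935/1048576
(2,2): OLD=2596975037/16777216 → NEW=255, ERR=-1681215043/16777216
(2,3): OLD=16717796629/134217728 → NEW=0, ERR=16717796629/134217728
(2,4): OLD=217147980709/1073741824 → NEW=255, ERR=-56656184411/1073741824
(2,5): OLD=5266197384631/34359738368 → NEW=255, ERR=-3495535899209/34359738368
(2,6): OLD=99306800873585/549755813888 → NEW=255, ERR=-40880931667855/549755813888
(3,0): OLD=1431299613/16777216 → NEW=0, ERR=1431299613/16777216
(3,1): OLD=18321476825/134217728 → NEW=255, ERR=-15904043815/134217728
(3,2): OLD=67787280155/1073741824 → NEW=0, ERR=67787280155/1073741824
(3,3): OLD=847774320077/4294967296 → NEW=255, ERR=-247442340403/4294967296
(3,4): OLD=64329876032029/549755813888 → NEW=0, ERR=64329876032029/549755813888
(3,5): OLD=968281888853415/4398046511104 → NEW=255, ERR=-153219971478105/4398046511104
(3,6): OLD=13944399173012665/70368744177664 → NEW=255, ERR=-3999630592291655/70368744177664
(4,0): OLD=106176617235/2147483648 → NEW=0, ERR=106176617235/2147483648
(4,1): OLD=2156786887287/34359738368 → NEW=0, ERR=2156786887287/34359738368
(4,2): OLD=72558270479961/549755813888 → NEW=255, ERR=-67629462061479/549755813888
(4,3): OLD=448874575266979/4398046511104 → NEW=0, ERR=448874575266979/4398046511104
(4,4): OLD=8869509446650105/35184372088832 → NEW=255, ERR=-102505436002055/35184372088832
(4,5): OLD=216729839156213369/1125899906842624 → NEW=255, ERR=-70374637088655751/1125899906842624
(4,6): OLD=3687811204687142431/18014398509481984 → NEW=255, ERR=-905860415230763489/18014398509481984
Output grid:
  Row 0: ..#.###  (3 black, running=3)
  Row 1: ..#.###  (3 black, running=6)
  Row 2: ..#.###  (3 black, running=9)
  Row 3: .#.#.##  (3 black, running=12)
  Row 4: ..#.###  (3 black, running=15)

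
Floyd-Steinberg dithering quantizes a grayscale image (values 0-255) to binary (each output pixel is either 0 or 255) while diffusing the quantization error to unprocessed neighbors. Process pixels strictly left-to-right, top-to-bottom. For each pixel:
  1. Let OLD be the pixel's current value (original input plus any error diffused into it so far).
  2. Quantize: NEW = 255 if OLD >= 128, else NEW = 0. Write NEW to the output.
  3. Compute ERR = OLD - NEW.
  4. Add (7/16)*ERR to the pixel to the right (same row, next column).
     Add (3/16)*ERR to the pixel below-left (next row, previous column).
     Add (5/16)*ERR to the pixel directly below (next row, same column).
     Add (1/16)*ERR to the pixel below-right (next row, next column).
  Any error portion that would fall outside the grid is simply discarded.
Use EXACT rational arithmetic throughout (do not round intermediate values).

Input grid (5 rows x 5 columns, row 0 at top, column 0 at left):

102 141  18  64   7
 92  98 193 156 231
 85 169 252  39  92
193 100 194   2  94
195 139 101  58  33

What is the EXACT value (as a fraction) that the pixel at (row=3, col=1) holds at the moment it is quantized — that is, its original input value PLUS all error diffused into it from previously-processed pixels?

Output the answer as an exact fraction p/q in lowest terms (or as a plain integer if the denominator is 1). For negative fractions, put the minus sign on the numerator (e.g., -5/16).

Answer: 2159531911/67108864

Derivation:
(0,0): OLD=102 → NEW=0, ERR=102
(0,1): OLD=1485/8 → NEW=255, ERR=-555/8
(0,2): OLD=-1581/128 → NEW=0, ERR=-1581/128
(0,3): OLD=120005/2048 → NEW=0, ERR=120005/2048
(0,4): OLD=1069411/32768 → NEW=0, ERR=1069411/32768
(1,0): OLD=14191/128 → NEW=0, ERR=14191/128
(1,1): OLD=131977/1024 → NEW=255, ERR=-129143/1024
(1,2): OLD=4607677/32768 → NEW=255, ERR=-3748163/32768
(1,3): OLD=16988921/131072 → NEW=255, ERR=-16434439/131072
(1,4): OLD=398469579/2097152 → NEW=255, ERR=-136304181/2097152
(2,0): OLD=1572851/16384 → NEW=0, ERR=1572851/16384
(2,1): OLD=82350113/524288 → NEW=255, ERR=-51343327/524288
(2,2): OLD=1191338403/8388608 → NEW=255, ERR=-947756637/8388608
(2,3): OLD=-9254005447/134217728 → NEW=0, ERR=-9254005447/134217728
(2,4): OLD=72344254031/2147483648 → NEW=0, ERR=72344254031/2147483648
(3,0): OLD=1716627523/8388608 → NEW=255, ERR=-422467517/8388608
(3,1): OLD=2159531911/67108864 → NEW=0, ERR=2159531911/67108864
Target (3,1): original=100, with diffused error = 2159531911/67108864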